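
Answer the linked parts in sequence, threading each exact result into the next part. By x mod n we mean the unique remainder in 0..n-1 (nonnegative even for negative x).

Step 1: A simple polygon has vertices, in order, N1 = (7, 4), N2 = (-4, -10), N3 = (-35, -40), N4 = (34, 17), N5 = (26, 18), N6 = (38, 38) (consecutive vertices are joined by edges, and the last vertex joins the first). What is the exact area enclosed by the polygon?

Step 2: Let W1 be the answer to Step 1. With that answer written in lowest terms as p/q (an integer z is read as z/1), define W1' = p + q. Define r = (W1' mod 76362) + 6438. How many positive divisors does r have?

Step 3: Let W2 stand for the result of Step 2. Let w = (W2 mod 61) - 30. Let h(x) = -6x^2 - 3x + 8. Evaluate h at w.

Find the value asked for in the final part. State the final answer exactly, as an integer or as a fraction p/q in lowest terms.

-4612

Step 1: cross terms: (7*-10 - -4*4)=-54, (-4*-40 - -35*-10)=-190, (-35*17 - 34*-40)=765, (34*18 - 26*17)=170, (26*38 - 38*18)=304, (38*4 - 7*38)=-114; twice the area = |881| = 881; area = 881/2; answer 881/2
Step 2: W1 = 881/2; threaded value p + q = 883; r = 7321; 7321 is prime, so its only divisors are 1 and 7321; count = 2; answer 2
Step 3: W2 = 2; w = -28; -6*(-28)^2 - 3*(-28)^1 + 8 = (-4704) + (84) + (8) = -4612; answer -4612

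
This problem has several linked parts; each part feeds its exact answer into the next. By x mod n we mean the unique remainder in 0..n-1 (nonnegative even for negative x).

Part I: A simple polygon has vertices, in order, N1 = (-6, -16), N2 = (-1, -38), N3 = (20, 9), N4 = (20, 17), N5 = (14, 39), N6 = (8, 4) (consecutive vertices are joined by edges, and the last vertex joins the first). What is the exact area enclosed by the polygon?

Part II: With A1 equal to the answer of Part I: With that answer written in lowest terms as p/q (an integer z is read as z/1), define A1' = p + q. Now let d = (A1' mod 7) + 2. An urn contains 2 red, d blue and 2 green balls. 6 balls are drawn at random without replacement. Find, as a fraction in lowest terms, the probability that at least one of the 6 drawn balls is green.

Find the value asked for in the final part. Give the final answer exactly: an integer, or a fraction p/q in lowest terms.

Part I: cross terms: (-6*-38 - -1*-16)=212, (-1*9 - 20*-38)=751, (20*17 - 20*9)=160, (20*39 - 14*17)=542, (14*4 - 8*39)=-256, (8*-16 - -6*4)=-104; twice the area = |1305| = 1305; area = 1305/2; answer 1305/2
Part II: A1 = 1305/2; threaded value p + q = 1307; d = 7; total draws C(11,6) = 462; complement C(9,6) = 84; favorable 462 - 84 = 378; P = 9/11; answer 9/11

9/11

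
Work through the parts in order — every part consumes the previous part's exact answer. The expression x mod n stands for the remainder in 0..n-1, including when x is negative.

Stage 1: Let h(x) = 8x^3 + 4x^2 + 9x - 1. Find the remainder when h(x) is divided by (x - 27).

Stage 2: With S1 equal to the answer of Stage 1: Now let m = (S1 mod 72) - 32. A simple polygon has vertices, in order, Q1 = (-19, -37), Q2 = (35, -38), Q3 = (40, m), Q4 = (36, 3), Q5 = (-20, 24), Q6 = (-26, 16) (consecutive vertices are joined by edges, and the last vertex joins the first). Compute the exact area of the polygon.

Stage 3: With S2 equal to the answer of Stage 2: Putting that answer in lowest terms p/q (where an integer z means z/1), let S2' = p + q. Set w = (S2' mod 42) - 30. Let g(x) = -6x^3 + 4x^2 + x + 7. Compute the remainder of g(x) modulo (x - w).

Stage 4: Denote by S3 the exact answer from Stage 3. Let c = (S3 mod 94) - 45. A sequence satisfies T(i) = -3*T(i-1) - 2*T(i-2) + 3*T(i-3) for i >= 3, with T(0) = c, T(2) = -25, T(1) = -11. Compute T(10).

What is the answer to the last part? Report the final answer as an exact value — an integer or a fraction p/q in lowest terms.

Stage 1: remainder = value at the root: 8*(27)^3 + 4*(27)^2 + 9*(27)^1 - 1 = (157464) + (2916) + (243) + (-1) = 160622; answer 160622
Stage 2: S1 = 160622; m = 30; cross terms: (-19*-38 - 35*-37)=2017, (35*30 - 40*-38)=2570, (40*3 - 36*30)=-960, (36*24 - -20*3)=924, (-20*16 - -26*24)=304, (-26*-37 - -19*16)=1266; twice the area = |6121| = 6121; area = 6121/2; answer 6121/2
Stage 3: S2 = 6121/2; threaded value p + q = 6123; w = 3; remainder = value at the root: -6*(3)^3 + 4*(3)^2 + 1*(3)^1 + 7 = (-162) + (36) + (3) + (7) = -116; answer -116
Stage 4: S3 = -116; c = 27; T(3) = -3*(-25) - 2*(-11) + 3*(27) = 178; iterating: T(3)=178, T(4)=-517, T(5)=1120, T(6)=-1792, T(7)=1585, T(8)=2189, T(9)=-15113, T(10)=45716; answer 45716

45716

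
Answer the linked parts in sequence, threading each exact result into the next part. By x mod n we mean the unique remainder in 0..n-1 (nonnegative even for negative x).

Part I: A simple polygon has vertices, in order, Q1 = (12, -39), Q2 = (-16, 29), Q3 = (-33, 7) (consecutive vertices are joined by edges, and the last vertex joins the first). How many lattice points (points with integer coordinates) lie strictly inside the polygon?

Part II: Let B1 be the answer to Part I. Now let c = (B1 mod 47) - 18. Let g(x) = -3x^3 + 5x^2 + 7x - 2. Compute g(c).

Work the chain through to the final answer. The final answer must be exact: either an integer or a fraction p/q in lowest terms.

-21862

Part I: cross terms: (12*29 - -16*-39)=-276, (-16*7 - -33*29)=845, (-33*-39 - 12*7)=1203; twice the area = |1772| = 1772; area = 886; boundary points = 4 + 1 + 1 = 6; strictly interior points = area - boundary/2 + 1 = 884; answer 884
Part II: B1 = 884; c = 20; -3*(20)^3 + 5*(20)^2 + 7*(20)^1 - 2 = (-24000) + (2000) + (140) + (-2) = -21862; answer -21862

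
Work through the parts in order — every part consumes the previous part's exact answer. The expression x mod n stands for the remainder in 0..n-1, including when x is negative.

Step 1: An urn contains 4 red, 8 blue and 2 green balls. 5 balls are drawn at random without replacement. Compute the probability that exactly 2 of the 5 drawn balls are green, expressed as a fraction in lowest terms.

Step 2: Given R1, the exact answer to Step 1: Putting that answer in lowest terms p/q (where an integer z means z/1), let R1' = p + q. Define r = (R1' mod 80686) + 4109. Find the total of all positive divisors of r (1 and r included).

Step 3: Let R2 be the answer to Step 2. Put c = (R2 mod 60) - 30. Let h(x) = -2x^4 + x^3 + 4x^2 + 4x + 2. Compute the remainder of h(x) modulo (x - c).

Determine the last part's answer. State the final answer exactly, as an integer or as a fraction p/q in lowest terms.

Step 1: total draws C(14,5) = 2002; favorable C(2,2)*C(12,3) = 220; P = 10/91; answer 10/91
Step 2: R1 = 10/91; threaded value p + q = 101; r = 4210; 4210 = 2 * 5 * 421; sigma = (1 + 2) * (1 + 5) * (1 + 421) = 3 * 6 * 422 = 7596; answer 7596
Step 3: R2 = 7596; c = 6; remainder = value at the root: -2*(6)^4 + 1*(6)^3 + 4*(6)^2 + 4*(6)^1 + 2 = (-2592) + (216) + (144) + (24) + (2) = -2206; answer -2206

-2206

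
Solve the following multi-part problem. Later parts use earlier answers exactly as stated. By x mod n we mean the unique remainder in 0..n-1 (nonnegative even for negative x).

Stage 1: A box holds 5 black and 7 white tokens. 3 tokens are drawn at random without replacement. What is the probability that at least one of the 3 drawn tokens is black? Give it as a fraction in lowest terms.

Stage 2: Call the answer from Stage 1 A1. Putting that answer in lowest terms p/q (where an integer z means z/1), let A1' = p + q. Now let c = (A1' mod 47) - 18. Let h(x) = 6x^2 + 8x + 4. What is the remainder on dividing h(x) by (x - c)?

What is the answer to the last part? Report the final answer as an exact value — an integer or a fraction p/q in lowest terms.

1668

Stage 1: total draws C(12,3) = 220; complement C(7,3) = 35; favorable 220 - 35 = 185; P = 37/44; answer 37/44
Stage 2: A1 = 37/44; threaded value p + q = 81; c = 16; remainder = value at the root: 6*(16)^2 + 8*(16)^1 + 4 = (1536) + (128) + (4) = 1668; answer 1668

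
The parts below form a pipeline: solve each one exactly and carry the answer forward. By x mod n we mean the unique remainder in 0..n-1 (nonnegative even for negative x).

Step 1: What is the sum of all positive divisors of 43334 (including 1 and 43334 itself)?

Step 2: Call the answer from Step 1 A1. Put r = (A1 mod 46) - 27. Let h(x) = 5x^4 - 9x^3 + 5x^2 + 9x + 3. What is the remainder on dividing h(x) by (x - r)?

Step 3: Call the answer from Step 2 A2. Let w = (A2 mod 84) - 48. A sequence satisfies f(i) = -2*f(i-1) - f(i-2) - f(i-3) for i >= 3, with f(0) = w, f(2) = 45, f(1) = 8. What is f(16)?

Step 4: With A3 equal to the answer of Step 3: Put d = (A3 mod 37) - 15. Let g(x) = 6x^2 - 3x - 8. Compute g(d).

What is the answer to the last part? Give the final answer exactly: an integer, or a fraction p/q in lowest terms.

100

Step 1: 43334 = 2 * 47 * 461; sigma = (1 + 2) * (1 + 47) * (1 + 461) = 3 * 48 * 462 = 66528; answer 66528
Step 2: A1 = 66528; r = -15; remainder = value at the root: 5*(-15)^4 - 9*(-15)^3 + 5*(-15)^2 + 9*(-15)^1 + 3 = (253125) + (30375) + (1125) + (-135) + (3) = 284493; answer 284493
Step 3: A2 = 284493; w = 21; f(3) = -2*(45) - 1*(8) - 1*(21) = -119; iterating: f(3)=-119, f(4)=185, f(5)=-296, f(6)=526, f(7)=-941, f(8)=1652, f(9)=-2889, f(10)=5067, f(11)=-8897, f(12)=15616, f(13)=-27402, f(14)=48085, f(15)=-84384, f(16)=148085; answer 148085
Step 4: A3 = 148085; d = -4; 6*(-4)^2 - 3*(-4)^1 - 8 = (96) + (12) + (-8) = 100; answer 100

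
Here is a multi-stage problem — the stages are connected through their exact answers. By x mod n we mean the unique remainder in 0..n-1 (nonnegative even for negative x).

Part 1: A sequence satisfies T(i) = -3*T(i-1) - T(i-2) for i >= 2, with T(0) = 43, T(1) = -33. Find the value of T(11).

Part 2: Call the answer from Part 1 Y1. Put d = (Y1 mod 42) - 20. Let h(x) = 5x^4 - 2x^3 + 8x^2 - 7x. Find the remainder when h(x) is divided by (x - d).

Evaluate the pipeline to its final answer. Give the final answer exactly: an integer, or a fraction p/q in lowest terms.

22072

Part 1: T(2) = -3*(-33) - 1*(43) = 56; iterating: T(2)=56, T(3)=-135, T(4)=349, T(5)=-912, T(6)=2387, T(7)=-6249, T(8)=16360, T(9)=-42831, T(10)=112133, T(11)=-293568; answer -293568
Part 2: Y1 = -293568; d = -8; remainder = value at the root: 5*(-8)^4 - 2*(-8)^3 + 8*(-8)^2 - 7*(-8)^1 = (20480) + (1024) + (512) + (56) = 22072; answer 22072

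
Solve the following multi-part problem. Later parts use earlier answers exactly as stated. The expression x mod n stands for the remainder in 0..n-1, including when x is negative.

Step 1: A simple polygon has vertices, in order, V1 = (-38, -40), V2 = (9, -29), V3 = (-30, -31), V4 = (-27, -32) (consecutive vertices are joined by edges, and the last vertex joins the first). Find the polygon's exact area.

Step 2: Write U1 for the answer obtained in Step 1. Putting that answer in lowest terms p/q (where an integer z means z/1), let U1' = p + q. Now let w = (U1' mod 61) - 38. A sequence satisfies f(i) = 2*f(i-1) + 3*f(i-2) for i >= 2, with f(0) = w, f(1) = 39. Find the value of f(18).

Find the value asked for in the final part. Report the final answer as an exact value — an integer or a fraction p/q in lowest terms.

2905653651

Step 1: cross terms: (-38*-29 - 9*-40)=1462, (9*-31 - -30*-29)=-1149, (-30*-32 - -27*-31)=123, (-27*-40 - -38*-32)=-136; twice the area = |300| = 300; area = 150; answer 150
Step 2: U1 = 150; threaded value p + q = 151; w = -9; f(2) = 2*(39) + 3*(-9) = 51; iterating: f(2)=51, f(3)=219, f(4)=591, f(5)=1839, f(6)=5451, f(7)=16419, f(8)=49191, f(9)=147639, f(10)=442851, f(11)=1328619, f(12)=3985791, f(13)=11957439, f(14)=35872251, f(15)=107616819, f(16)=322850391, f(17)=968551239, f(18)=2905653651; answer 2905653651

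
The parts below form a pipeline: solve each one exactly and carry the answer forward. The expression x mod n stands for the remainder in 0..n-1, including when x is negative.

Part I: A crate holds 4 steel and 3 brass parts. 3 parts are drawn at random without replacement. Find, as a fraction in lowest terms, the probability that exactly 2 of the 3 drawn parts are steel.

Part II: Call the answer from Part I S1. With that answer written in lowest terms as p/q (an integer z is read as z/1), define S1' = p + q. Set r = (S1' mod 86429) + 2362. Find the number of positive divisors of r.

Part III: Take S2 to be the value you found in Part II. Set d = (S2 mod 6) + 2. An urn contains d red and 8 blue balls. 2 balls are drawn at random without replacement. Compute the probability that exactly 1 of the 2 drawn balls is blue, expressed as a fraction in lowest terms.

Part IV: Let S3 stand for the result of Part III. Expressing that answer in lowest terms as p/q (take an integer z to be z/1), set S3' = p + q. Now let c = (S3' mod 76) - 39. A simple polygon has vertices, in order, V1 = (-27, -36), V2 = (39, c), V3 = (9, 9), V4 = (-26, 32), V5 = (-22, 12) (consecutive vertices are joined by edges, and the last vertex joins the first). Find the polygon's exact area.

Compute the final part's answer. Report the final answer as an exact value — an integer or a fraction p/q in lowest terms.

2921/2

Part I: total draws C(7,3) = 35; favorable C(4,2)*C(3,1) = 18; P = 18/35; answer 18/35
Part II: S1 = 18/35; threaded value p + q = 53; r = 2415; 2415 = 3 * 5 * 7 * 23; number of divisors = (1+1) * (1+1) * (1+1) * (1+1) = 16; answer 16
Part III: S2 = 16; d = 6; total draws C(14,2) = 91; favorable C(8,1)*C(6,1) = 48; P = 48/91; answer 48/91
Part IV: S3 = 48/91; threaded value p + q = 139; c = 24; cross terms: (-27*24 - 39*-36)=756, (39*9 - 9*24)=135, (9*32 - -26*9)=522, (-26*12 - -22*32)=392, (-22*-36 - -27*12)=1116; twice the area = |2921| = 2921; area = 2921/2; answer 2921/2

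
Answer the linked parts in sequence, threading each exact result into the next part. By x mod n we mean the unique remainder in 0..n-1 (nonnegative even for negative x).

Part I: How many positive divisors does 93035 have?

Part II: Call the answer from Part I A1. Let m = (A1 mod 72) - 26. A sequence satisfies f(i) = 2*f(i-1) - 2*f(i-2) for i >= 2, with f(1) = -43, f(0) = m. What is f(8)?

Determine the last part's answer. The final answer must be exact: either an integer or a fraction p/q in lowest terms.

Part I: 93035 = 5 * 23 * 809; number of divisors = (1+1) * (1+1) * (1+1) = 8; answer 8
Part II: A1 = 8; m = -18; f(2) = 2*(-43) - 2*(-18) = -50; iterating: f(2)=-50, f(3)=-14, f(4)=72, f(5)=172, f(6)=200, f(7)=56, f(8)=-288; answer -288

-288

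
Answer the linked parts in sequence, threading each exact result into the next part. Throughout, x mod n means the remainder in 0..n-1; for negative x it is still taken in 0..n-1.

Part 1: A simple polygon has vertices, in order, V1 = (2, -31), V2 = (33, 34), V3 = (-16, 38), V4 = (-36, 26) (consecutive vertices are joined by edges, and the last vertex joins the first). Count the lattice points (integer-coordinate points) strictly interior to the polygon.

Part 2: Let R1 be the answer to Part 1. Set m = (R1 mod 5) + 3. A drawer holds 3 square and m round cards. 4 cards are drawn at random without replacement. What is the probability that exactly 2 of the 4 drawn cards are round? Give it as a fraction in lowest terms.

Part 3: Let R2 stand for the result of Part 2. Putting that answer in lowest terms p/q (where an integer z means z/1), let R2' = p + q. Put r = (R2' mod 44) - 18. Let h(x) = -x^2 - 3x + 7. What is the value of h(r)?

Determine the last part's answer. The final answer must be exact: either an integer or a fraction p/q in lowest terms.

-47

Part 1: cross terms: (2*34 - 33*-31)=1091, (33*38 - -16*34)=1798, (-16*26 - -36*38)=952, (-36*-31 - 2*26)=1064; twice the area = |4905| = 4905; area = 4905/2; boundary points = 1 + 1 + 4 + 19 = 25; strictly interior points = area - boundary/2 + 1 = 2441; answer 2441
Part 2: R1 = 2441; m = 4; total draws C(7,4) = 35; favorable C(4,2)*C(3,2) = 18; P = 18/35; answer 18/35
Part 3: R2 = 18/35; threaded value p + q = 53; r = -9; -1*(-9)^2 - 3*(-9)^1 + 7 = (-81) + (27) + (7) = -47; answer -47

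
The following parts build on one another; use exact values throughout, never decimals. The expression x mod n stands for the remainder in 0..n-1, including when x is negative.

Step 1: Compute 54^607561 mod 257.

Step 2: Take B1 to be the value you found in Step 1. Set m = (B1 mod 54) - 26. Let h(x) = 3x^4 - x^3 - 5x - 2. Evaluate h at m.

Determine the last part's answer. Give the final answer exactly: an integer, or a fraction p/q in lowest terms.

2023

Step 1: squarings mod 257: 54^1=54, 54^2=89, 54^4=211, 54^8=60, 54^16=2, 54^32=4, 54^64=16, 54^128=256, 54^256=1, 54^512=1, 54^1024=1, 54^2048=1, 54^4096=1, 54^8192=1, 54^16384=1, 54^32768=1, 54^65536=1, 54^131072=1, 54^262144=1, 54^524288=1; 54^607561 = 54^1 * 54^8 * 54^64 * 54^256 * 54^1024 * 54^16384 * 54^65536 * 54^524288 = 183 (mod 257); answer 183
Step 2: B1 = 183; m = -5; 3*(-5)^4 - 1*(-5)^3 - 5*(-5)^1 - 2 = (1875) + (125) + (25) + (-2) = 2023; answer 2023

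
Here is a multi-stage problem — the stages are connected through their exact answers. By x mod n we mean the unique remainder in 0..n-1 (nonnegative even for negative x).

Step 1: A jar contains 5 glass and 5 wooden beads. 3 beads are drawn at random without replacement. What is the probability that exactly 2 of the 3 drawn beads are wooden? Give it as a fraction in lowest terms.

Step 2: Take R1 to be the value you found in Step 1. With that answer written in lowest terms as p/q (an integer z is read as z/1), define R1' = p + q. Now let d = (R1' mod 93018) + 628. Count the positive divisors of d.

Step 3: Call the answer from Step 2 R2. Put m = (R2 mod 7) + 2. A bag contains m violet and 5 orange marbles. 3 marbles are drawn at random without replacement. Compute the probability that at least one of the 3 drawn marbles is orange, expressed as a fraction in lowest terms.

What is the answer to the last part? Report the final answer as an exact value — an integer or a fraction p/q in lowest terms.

55/56

Step 1: total draws C(10,3) = 120; favorable C(5,2)*C(5,1) = 50; P = 5/12; answer 5/12
Step 2: R1 = 5/12; threaded value p + q = 17; d = 645; 645 = 3 * 5 * 43; number of divisors = (1+1) * (1+1) * (1+1) = 8; answer 8
Step 3: R2 = 8; m = 3; total draws C(8,3) = 56; complement C(3,3) = 1; favorable 56 - 1 = 55; P = 55/56; answer 55/56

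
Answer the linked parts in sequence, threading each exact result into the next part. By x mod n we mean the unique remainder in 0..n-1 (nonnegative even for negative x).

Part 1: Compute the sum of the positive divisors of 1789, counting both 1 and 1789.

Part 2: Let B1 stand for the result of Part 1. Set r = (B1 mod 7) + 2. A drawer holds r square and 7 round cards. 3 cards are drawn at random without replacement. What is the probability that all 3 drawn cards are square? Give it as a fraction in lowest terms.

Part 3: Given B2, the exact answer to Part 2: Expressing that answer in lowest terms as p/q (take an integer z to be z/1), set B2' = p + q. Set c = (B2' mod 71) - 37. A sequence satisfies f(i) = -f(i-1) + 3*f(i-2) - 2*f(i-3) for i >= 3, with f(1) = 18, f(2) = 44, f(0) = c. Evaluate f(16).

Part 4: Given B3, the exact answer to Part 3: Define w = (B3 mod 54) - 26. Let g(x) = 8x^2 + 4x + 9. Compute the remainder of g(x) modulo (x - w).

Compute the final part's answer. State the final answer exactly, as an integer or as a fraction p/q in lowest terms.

153

Part 1: 1789 is prime, so its only divisors are 1 and 1789; sigma = 1 + 1789 = 1790; answer 1790
Part 2: B1 = 1790; r = 7; total draws C(14,3) = 364; favorable C(7,3) = 35; P = 5/52; answer 5/52
Part 3: B2 = 5/52; threaded value p + q = 57; c = 20; f(3) = -1*(44) + 3*(18) - 2*(20) = -30; iterating: f(3)=-30, f(4)=126, f(5)=-304, f(6)=742, f(7)=-1906, f(8)=4740, f(9)=-11942, f(10)=29974, f(11)=-75280, f(12)=189086, f(13)=-474874, f(14)=1192692, f(15)=-2995486, f(16)=7523310; answer 7523310
Part 4: B3 = 7523310; w = 4; remainder = value at the root: 8*(4)^2 + 4*(4)^1 + 9 = (128) + (16) + (9) = 153; answer 153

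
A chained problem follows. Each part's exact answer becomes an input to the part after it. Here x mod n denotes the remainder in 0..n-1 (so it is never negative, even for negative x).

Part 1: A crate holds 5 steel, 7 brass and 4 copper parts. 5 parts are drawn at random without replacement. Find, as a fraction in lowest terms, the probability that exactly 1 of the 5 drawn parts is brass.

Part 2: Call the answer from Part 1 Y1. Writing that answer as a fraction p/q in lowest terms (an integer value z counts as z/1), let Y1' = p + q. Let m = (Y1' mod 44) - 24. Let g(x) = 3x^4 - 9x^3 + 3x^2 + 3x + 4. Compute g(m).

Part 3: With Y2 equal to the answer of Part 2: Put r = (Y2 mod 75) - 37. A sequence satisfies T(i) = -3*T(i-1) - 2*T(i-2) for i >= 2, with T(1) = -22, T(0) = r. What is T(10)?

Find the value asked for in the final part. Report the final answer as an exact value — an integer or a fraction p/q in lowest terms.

Part 1: total draws C(16,5) = 4368; favorable C(7,1)*C(9,4) = 882; P = 21/104; answer 21/104
Part 2: Y1 = 21/104; threaded value p + q = 125; m = 13; 3*(13)^4 - 9*(13)^3 + 3*(13)^2 + 3*(13)^1 + 4 = (85683) + (-19773) + (507) + (39) + (4) = 66460; answer 66460
Part 3: Y2 = 66460; r = -27; T(2) = -3*(-22) - 2*(-27) = 120; iterating: T(2)=120, T(3)=-316, T(4)=708, T(5)=-1492, T(6)=3060, T(7)=-6196, T(8)=12468, T(9)=-25012, T(10)=50100; answer 50100

50100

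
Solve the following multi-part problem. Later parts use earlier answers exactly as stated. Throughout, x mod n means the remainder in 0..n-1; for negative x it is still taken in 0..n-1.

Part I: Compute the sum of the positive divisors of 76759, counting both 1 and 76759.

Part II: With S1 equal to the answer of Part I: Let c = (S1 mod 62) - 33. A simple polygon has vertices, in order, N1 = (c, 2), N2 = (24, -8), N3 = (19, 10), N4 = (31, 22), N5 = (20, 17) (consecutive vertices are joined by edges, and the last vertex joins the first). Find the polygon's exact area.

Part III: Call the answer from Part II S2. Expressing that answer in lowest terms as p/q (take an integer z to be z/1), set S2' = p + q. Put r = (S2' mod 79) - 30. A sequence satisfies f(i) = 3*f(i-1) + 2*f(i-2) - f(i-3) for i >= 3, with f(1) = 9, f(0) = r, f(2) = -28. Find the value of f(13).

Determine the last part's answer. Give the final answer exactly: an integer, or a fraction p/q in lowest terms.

Part I: 76759 = 59 * 1301; sigma = (1 + 59) * (1 + 1301) = 60 * 1302 = 78120; answer 78120
Part II: S1 = 78120; c = -33; cross terms: (-33*-8 - 24*2)=216, (24*10 - 19*-8)=392, (19*22 - 31*10)=108, (31*17 - 20*22)=87, (20*2 - -33*17)=601; twice the area = |1404| = 1404; area = 702; answer 702
Part III: S2 = 702; threaded value p + q = 703; r = 41; f(3) = 3*(-28) + 2*(9) - 1*(41) = -107; iterating: f(3)=-107, f(4)=-386, f(5)=-1344, f(6)=-4697, f(7)=-16393, f(8)=-57229, f(9)=-199776, f(10)=-697393, f(11)=-2434502, f(12)=-8498516, f(13)=-29667159; answer -29667159

-29667159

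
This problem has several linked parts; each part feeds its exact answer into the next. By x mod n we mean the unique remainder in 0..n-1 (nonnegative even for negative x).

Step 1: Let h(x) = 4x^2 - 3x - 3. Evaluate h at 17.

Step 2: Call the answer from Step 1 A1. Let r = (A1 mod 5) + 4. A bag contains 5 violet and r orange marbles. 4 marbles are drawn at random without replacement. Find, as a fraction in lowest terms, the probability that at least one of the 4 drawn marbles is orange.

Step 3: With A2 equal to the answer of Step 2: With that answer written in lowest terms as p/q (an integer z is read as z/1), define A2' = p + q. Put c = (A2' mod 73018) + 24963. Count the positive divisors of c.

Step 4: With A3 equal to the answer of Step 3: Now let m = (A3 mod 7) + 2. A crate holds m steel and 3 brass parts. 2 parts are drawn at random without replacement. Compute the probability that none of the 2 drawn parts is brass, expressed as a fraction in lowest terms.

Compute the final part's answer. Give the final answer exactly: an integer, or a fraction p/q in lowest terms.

5/12

Step 1: 4*(17)^2 - 3*(17)^1 - 3 = (1156) + (-51) + (-3) = 1102; answer 1102
Step 2: A1 = 1102; r = 6; total draws C(11,4) = 330; complement C(5,4) = 5; favorable 330 - 5 = 325; P = 65/66; answer 65/66
Step 3: A2 = 65/66; threaded value p + q = 131; c = 25094; 25094 = 2 * 12547; number of divisors = (1+1) * (1+1) = 4; answer 4
Step 4: A3 = 4; m = 6; total draws C(9,2) = 36; favorable C(6,2) = 15; P = 5/12; answer 5/12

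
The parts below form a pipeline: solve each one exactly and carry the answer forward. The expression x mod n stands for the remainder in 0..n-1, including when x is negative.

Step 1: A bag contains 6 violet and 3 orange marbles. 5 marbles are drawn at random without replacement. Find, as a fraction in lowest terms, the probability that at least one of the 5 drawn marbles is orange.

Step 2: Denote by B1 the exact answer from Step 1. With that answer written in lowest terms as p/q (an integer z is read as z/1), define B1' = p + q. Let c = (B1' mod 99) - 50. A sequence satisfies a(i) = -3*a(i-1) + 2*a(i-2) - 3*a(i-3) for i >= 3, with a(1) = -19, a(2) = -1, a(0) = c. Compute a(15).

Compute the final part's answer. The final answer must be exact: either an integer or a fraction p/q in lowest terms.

Step 1: total draws C(9,5) = 126; complement C(6,5) = 6; favorable 126 - 6 = 120; P = 20/21; answer 20/21
Step 2: B1 = 20/21; threaded value p + q = 41; c = -9; a(3) = -3*(-1) + 2*(-19) - 3*(-9) = -8; iterating: a(3)=-8, a(4)=79, a(5)=-250, a(6)=932, a(7)=-3533, a(8)=13213, a(9)=-49501, a(10)=185528, a(11)=-695225, a(12)=2605234, a(13)=-9762736, a(14)=36584351, a(15)=-137094227; answer -137094227

-137094227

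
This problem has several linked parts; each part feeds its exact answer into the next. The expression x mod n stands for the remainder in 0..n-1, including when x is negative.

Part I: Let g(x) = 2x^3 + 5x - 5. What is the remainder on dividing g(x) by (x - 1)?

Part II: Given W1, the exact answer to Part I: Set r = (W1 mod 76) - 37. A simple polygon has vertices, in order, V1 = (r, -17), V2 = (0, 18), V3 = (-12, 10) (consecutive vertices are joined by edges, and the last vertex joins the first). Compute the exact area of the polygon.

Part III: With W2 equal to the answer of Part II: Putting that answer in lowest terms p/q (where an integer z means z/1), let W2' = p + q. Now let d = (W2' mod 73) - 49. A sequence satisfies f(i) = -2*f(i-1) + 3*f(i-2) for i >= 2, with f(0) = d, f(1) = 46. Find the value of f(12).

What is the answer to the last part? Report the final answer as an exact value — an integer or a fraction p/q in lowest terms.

Part I: remainder = value at the root: 2*(1)^3 + 5*(1)^1 - 5 = (2) + (5) + (-5) = 2; answer 2
Part II: W1 = 2; r = -35; cross terms: (-35*18 - 0*-17)=-630, (0*10 - -12*18)=216, (-12*-17 - -35*10)=554; twice the area = |140| = 140; area = 70; answer 70
Part III: W2 = 70; threaded value p + q = 71; d = 22; f(2) = -2*(46) + 3*(22) = -26; iterating: f(2)=-26, f(3)=190, f(4)=-458, f(5)=1486, f(6)=-4346, f(7)=13150, f(8)=-39338, f(9)=118126, f(10)=-354266, f(11)=1062910, f(12)=-3188618; answer -3188618

-3188618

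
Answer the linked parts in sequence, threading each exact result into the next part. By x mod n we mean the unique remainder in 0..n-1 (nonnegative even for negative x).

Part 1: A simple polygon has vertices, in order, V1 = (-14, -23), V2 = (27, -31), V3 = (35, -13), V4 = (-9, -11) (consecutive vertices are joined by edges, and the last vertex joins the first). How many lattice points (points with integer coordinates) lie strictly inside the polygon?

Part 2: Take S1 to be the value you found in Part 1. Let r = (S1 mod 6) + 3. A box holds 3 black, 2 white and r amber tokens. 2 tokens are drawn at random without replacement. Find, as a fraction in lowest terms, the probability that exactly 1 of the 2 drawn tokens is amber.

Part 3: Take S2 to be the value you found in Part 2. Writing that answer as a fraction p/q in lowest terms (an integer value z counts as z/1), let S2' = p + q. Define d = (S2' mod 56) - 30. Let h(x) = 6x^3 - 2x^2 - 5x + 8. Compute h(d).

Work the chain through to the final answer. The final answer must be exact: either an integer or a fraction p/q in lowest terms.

-25000

Part 1: cross terms: (-14*-31 - 27*-23)=1055, (27*-13 - 35*-31)=734, (35*-11 - -9*-13)=-502, (-9*-23 - -14*-11)=53; twice the area = |1340| = 1340; area = 670; boundary points = 1 + 2 + 2 + 1 = 6; strictly interior points = area - boundary/2 + 1 = 668; answer 668
Part 2: S1 = 668; r = 5; total draws C(10,2) = 45; favorable C(5,1)*C(5,1) = 25; P = 5/9; answer 5/9
Part 3: S2 = 5/9; threaded value p + q = 14; d = -16; 6*(-16)^3 - 2*(-16)^2 - 5*(-16)^1 + 8 = (-24576) + (-512) + (80) + (8) = -25000; answer -25000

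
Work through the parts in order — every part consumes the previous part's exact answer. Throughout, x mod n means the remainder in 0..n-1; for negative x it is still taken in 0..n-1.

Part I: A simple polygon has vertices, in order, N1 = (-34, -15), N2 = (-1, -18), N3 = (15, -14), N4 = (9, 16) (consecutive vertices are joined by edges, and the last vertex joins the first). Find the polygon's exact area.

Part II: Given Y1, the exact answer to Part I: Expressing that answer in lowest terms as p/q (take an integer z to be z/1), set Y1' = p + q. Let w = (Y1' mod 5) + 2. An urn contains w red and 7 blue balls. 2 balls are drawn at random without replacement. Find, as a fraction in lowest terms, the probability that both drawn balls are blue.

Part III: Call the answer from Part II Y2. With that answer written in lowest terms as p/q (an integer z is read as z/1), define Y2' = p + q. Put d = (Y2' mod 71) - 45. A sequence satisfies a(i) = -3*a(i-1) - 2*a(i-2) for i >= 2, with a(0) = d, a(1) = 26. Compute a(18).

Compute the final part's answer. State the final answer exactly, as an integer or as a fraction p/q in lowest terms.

Part I: cross terms: (-34*-18 - -1*-15)=597, (-1*-14 - 15*-18)=284, (15*16 - 9*-14)=366, (9*-15 - -34*16)=409; twice the area = |1656| = 1656; area = 828; answer 828
Part II: Y1 = 828; threaded value p + q = 829; w = 6; total draws C(13,2) = 78; favorable C(7,2) = 21; P = 7/26; answer 7/26
Part III: Y2 = 7/26; threaded value p + q = 33; d = -12; a(2) = -3*(26) - 2*(-12) = -54; iterating: a(2)=-54, a(3)=110, a(4)=-222, a(5)=446, a(6)=-894, a(7)=1790, a(8)=-3582, a(9)=7166, a(10)=-14334, a(11)=28670, a(12)=-57342, a(13)=114686, a(14)=-229374, a(15)=458750, a(16)=-917502, a(17)=1835006, a(18)=-3670014; answer -3670014

-3670014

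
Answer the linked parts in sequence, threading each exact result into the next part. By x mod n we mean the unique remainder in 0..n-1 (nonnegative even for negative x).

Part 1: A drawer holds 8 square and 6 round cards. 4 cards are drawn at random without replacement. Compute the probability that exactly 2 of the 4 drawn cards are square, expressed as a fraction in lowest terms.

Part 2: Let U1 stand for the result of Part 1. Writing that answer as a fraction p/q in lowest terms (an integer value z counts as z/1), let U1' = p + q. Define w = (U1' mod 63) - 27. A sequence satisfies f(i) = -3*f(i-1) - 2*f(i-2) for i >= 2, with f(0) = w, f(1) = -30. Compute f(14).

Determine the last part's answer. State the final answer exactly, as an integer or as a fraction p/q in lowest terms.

Part 1: total draws C(14,4) = 1001; favorable C(8,2)*C(6,2) = 420; P = 60/143; answer 60/143
Part 2: U1 = 60/143; threaded value p + q = 203; w = -13; f(2) = -3*(-30) - 2*(-13) = 116; iterating: f(2)=116, f(3)=-288, f(4)=632, f(5)=-1320, f(6)=2696, f(7)=-5448, f(8)=10952, f(9)=-21960, f(10)=43976, f(11)=-88008, f(12)=176072, f(13)=-352200, f(14)=704456; answer 704456

704456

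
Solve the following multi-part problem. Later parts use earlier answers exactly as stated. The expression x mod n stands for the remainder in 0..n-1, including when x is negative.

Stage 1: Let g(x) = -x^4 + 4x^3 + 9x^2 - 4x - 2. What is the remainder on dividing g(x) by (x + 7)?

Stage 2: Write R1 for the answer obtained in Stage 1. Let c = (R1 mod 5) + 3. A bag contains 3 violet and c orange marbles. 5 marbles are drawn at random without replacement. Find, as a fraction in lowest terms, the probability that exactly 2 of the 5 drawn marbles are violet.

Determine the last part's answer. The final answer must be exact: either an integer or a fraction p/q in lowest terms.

5/12

Stage 1: remainder = value at the root: -1*(-7)^4 + 4*(-7)^3 + 9*(-7)^2 - 4*(-7)^1 - 2 = (-2401) + (-1372) + (441) + (28) + (-2) = -3306; answer -3306
Stage 2: R1 = -3306; c = 7; total draws C(10,5) = 252; favorable C(3,2)*C(7,3) = 105; P = 5/12; answer 5/12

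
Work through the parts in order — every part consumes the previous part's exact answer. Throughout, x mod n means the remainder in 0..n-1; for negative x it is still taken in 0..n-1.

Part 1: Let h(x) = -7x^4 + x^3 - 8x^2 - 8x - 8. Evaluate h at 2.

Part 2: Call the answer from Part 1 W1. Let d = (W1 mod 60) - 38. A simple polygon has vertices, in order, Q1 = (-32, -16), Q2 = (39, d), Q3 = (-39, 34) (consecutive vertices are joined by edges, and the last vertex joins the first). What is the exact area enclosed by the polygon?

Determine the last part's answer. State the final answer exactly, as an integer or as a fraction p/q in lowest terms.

1768

Part 1: -7*(2)^4 + 1*(2)^3 - 8*(2)^2 - 8*(2)^1 - 8 = (-112) + (8) + (-32) + (-16) + (-8) = -160; answer -160
Part 2: W1 = -160; d = -18; cross terms: (-32*-18 - 39*-16)=1200, (39*34 - -39*-18)=624, (-39*-16 - -32*34)=1712; twice the area = |3536| = 3536; area = 1768; answer 1768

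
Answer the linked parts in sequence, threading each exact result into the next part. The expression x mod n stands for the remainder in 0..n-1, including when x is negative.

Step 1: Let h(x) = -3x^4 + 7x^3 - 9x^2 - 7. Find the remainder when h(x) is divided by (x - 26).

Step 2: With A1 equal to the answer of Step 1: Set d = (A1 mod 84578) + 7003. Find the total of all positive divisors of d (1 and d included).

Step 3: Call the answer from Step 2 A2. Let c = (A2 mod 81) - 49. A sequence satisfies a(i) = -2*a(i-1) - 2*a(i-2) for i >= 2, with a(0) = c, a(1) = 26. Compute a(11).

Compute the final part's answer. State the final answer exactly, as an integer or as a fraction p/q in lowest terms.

Step 1: remainder = value at the root: -3*(26)^4 + 7*(26)^3 - 9*(26)^2 - 7 = (-1370928) + (123032) + (-6084) + (-7) = -1253987; answer -1253987
Step 2: A1 = -1253987; d = 21686; 21686 = 2 * 7 * 1549; sigma = (1 + 2) * (1 + 7) * (1 + 1549) = 3 * 8 * 1550 = 37200; answer 37200
Step 3: A2 = 37200; c = -28; a(2) = -2*(26) - 2*(-28) = 4; iterating: a(2)=4, a(3)=-60, a(4)=112, a(5)=-104, a(6)=-16, a(7)=240, a(8)=-448, a(9)=416, a(10)=64, a(11)=-960; answer -960

-960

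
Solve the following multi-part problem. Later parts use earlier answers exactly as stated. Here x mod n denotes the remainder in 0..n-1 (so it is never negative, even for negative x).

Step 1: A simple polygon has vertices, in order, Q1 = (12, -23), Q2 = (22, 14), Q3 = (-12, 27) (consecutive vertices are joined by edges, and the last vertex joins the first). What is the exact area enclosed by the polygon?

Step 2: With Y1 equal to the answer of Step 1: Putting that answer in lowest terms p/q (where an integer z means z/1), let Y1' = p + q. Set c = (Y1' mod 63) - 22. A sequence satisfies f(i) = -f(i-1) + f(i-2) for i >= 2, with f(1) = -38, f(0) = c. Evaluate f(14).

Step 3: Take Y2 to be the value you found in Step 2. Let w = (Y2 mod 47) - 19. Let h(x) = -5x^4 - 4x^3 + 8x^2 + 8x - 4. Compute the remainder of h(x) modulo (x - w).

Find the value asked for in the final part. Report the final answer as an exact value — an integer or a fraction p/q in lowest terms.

Step 1: cross terms: (12*14 - 22*-23)=674, (22*27 - -12*14)=762, (-12*-23 - 12*27)=-48; twice the area = |1388| = 1388; area = 694; answer 694
Step 2: Y1 = 694; threaded value p + q = 695; c = -20; f(2) = -1*(-38) + 1*(-20) = 18; iterating: f(2)=18, f(3)=-56, f(4)=74, f(5)=-130, f(6)=204, f(7)=-334, f(8)=538, f(9)=-872, f(10)=1410, f(11)=-2282, f(12)=3692, f(13)=-5974, f(14)=9666; answer 9666
Step 3: Y2 = 9666; w = 12; remainder = value at the root: -5*(12)^4 - 4*(12)^3 + 8*(12)^2 + 8*(12)^1 - 4 = (-103680) + (-6912) + (1152) + (96) + (-4) = -109348; answer -109348

-109348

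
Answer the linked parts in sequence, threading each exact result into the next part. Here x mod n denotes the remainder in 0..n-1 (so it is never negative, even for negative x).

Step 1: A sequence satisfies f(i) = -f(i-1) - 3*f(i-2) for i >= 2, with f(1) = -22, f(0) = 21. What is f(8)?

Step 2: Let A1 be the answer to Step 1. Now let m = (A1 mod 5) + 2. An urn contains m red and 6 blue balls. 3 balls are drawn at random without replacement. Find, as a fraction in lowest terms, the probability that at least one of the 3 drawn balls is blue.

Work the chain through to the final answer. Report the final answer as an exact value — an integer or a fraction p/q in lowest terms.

83/84

Step 1: f(2) = -1*(-22) - 3*(21) = -41; iterating: f(2)=-41, f(3)=107, f(4)=16, f(5)=-337, f(6)=289, f(7)=722, f(8)=-1589; answer -1589
Step 2: A1 = -1589; m = 3; total draws C(9,3) = 84; complement C(3,3) = 1; favorable 84 - 1 = 83; P = 83/84; answer 83/84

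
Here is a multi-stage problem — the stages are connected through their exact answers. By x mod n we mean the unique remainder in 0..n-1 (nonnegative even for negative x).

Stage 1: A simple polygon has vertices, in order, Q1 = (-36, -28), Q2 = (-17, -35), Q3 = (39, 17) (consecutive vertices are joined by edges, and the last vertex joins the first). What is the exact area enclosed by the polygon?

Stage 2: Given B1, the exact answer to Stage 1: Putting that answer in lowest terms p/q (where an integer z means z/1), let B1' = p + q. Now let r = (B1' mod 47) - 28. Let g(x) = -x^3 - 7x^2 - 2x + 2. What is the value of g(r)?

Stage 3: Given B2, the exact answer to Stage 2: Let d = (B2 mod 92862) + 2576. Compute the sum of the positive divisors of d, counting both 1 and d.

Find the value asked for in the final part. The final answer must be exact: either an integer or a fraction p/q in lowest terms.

284544

Stage 1: cross terms: (-36*-35 - -17*-28)=784, (-17*17 - 39*-35)=1076, (39*-28 - -36*17)=-480; twice the area = |1380| = 1380; area = 690; answer 690
Stage 2: B1 = 690; threaded value p + q = 691; r = 5; -1*(5)^3 - 7*(5)^2 - 2*(5)^1 + 2 = (-125) + (-175) + (-10) + (2) = -308; answer -308
Stage 3: B2 = -308; d = 95130; 95130 = 2 * 3^2 * 5 * 7 * 151; sigma = (1 + 2) * (1 + 3 + 9) * (1 + 5) * (1 + 7) * (1 + 151) = 3 * 13 * 6 * 8 * 152 = 284544; answer 284544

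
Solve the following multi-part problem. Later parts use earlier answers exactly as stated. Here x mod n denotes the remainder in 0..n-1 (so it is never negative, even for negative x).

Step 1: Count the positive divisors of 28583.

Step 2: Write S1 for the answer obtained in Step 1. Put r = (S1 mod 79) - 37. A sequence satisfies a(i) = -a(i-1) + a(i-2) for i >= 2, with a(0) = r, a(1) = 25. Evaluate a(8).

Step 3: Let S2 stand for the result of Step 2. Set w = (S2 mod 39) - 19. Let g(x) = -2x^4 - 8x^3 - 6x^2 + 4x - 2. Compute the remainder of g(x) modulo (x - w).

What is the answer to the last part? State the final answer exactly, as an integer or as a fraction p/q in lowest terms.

Step 1: 28583 = 101 * 283; number of divisors = (1+1) * (1+1) = 4; answer 4
Step 2: S1 = 4; r = -33; a(2) = -1*(25) + 1*(-33) = -58; iterating: a(2)=-58, a(3)=83, a(4)=-141, a(5)=224, a(6)=-365, a(7)=589, a(8)=-954; answer -954
Step 3: S2 = -954; w = 2; remainder = value at the root: -2*(2)^4 - 8*(2)^3 - 6*(2)^2 + 4*(2)^1 - 2 = (-32) + (-64) + (-24) + (8) + (-2) = -114; answer -114

-114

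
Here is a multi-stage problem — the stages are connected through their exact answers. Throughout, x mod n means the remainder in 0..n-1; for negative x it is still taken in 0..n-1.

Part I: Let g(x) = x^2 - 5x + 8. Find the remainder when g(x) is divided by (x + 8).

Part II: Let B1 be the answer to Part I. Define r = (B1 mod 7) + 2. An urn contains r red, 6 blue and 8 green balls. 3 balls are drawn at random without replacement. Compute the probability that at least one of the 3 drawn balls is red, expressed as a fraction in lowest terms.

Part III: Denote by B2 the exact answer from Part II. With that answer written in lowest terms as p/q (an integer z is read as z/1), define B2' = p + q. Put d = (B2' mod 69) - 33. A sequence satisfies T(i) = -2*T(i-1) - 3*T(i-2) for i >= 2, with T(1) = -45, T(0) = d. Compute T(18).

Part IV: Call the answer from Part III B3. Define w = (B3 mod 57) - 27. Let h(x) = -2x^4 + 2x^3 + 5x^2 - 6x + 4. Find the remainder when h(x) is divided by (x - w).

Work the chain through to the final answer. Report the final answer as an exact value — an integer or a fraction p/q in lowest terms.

-633164

Part I: remainder = value at the root: 1*(-8)^2 - 5*(-8)^1 + 8 = (64) + (40) + (8) = 112; answer 112
Part II: B1 = 112; r = 2; total draws C(16,3) = 560; complement C(14,3) = 364; favorable 560 - 364 = 196; P = 7/20; answer 7/20
Part III: B2 = 7/20; threaded value p + q = 27; d = -6; T(2) = -2*(-45) - 3*(-6) = 108; iterating: T(2)=108, T(3)=-81, T(4)=-162, T(5)=567, T(6)=-648, T(7)=-405, T(8)=2754, T(9)=-4293, T(10)=324, T(11)=12231, T(12)=-25434, T(13)=14175, T(14)=47952, T(15)=-138429, T(16)=133002, T(17)=149283, T(18)=-697572; answer -697572
Part IV: B3 = -697572; w = 24; remainder = value at the root: -2*(24)^4 + 2*(24)^3 + 5*(24)^2 - 6*(24)^1 + 4 = (-663552) + (27648) + (2880) + (-144) + (4) = -633164; answer -633164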